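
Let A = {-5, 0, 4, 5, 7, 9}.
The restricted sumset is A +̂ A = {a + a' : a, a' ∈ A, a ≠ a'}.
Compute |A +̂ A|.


Restricted sumset: A +̂ A = {a + a' : a ∈ A, a' ∈ A, a ≠ a'}.
Equivalently, take A + A and drop any sum 2a that is achievable ONLY as a + a for a ∈ A (i.e. sums representable only with equal summands).
Enumerate pairs (a, a') with a < a' (symmetric, so each unordered pair gives one sum; this covers all a ≠ a'):
  -5 + 0 = -5
  -5 + 4 = -1
  -5 + 5 = 0
  -5 + 7 = 2
  -5 + 9 = 4
  0 + 4 = 4
  0 + 5 = 5
  0 + 7 = 7
  0 + 9 = 9
  4 + 5 = 9
  4 + 7 = 11
  4 + 9 = 13
  5 + 7 = 12
  5 + 9 = 14
  7 + 9 = 16
Collected distinct sums: {-5, -1, 0, 2, 4, 5, 7, 9, 11, 12, 13, 14, 16}
|A +̂ A| = 13
(Reference bound: |A +̂ A| ≥ 2|A| - 3 for |A| ≥ 2, with |A| = 6 giving ≥ 9.)

|A +̂ A| = 13


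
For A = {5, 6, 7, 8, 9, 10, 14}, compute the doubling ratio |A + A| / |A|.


|A| = 7.
Compute A + A by enumerating all 49 pairs.
A + A = {10, 11, 12, 13, 14, 15, 16, 17, 18, 19, 20, 21, 22, 23, 24, 28}, so |A + A| = 16.
K = |A + A| / |A| = 16/7 (already in lowest terms) ≈ 2.2857.
Reference: AP of size 7 gives K = 13/7 ≈ 1.8571; a fully generic set of size 7 gives K ≈ 4.0000.

|A| = 7, |A + A| = 16, K = 16/7.


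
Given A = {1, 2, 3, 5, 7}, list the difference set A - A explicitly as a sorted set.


A - A = {a - a' : a, a' ∈ A}.
Compute a - a' for each ordered pair (a, a'):
a = 1: 1-1=0, 1-2=-1, 1-3=-2, 1-5=-4, 1-7=-6
a = 2: 2-1=1, 2-2=0, 2-3=-1, 2-5=-3, 2-7=-5
a = 3: 3-1=2, 3-2=1, 3-3=0, 3-5=-2, 3-7=-4
a = 5: 5-1=4, 5-2=3, 5-3=2, 5-5=0, 5-7=-2
a = 7: 7-1=6, 7-2=5, 7-3=4, 7-5=2, 7-7=0
Collecting distinct values (and noting 0 appears from a-a):
A - A = {-6, -5, -4, -3, -2, -1, 0, 1, 2, 3, 4, 5, 6}
|A - A| = 13

A - A = {-6, -5, -4, -3, -2, -1, 0, 1, 2, 3, 4, 5, 6}


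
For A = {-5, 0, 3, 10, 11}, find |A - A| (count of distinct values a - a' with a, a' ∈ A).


A - A = {a - a' : a, a' ∈ A}; |A| = 5.
Bounds: 2|A|-1 ≤ |A - A| ≤ |A|² - |A| + 1, i.e. 9 ≤ |A - A| ≤ 21.
Note: 0 ∈ A - A always (from a - a). The set is symmetric: if d ∈ A - A then -d ∈ A - A.
Enumerate nonzero differences d = a - a' with a > a' (then include -d):
Positive differences: {1, 3, 5, 7, 8, 10, 11, 15, 16}
Full difference set: {0} ∪ (positive diffs) ∪ (negative diffs).
|A - A| = 1 + 2·9 = 19 (matches direct enumeration: 19).

|A - A| = 19


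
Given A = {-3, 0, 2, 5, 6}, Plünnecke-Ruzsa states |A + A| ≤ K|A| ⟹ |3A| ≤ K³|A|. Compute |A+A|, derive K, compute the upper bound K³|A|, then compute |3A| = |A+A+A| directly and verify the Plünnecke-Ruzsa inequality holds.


|A| = 5.
Step 1: Compute A + A by enumerating all 25 pairs.
A + A = {-6, -3, -1, 0, 2, 3, 4, 5, 6, 7, 8, 10, 11, 12}, so |A + A| = 14.
Step 2: Doubling constant K = |A + A|/|A| = 14/5 = 14/5 ≈ 2.8000.
Step 3: Plünnecke-Ruzsa gives |3A| ≤ K³·|A| = (2.8000)³ · 5 ≈ 109.7600.
Step 4: Compute 3A = A + A + A directly by enumerating all triples (a,b,c) ∈ A³; |3A| = 24.
Step 5: Check 24 ≤ 109.7600? Yes ✓.

K = 14/5, Plünnecke-Ruzsa bound K³|A| ≈ 109.7600, |3A| = 24, inequality holds.


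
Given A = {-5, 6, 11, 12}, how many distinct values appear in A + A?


A + A = {a + a' : a, a' ∈ A}; |A| = 4.
General bounds: 2|A| - 1 ≤ |A + A| ≤ |A|(|A|+1)/2, i.e. 7 ≤ |A + A| ≤ 10.
Lower bound 2|A|-1 is attained iff A is an arithmetic progression.
Enumerate sums a + a' for a ≤ a' (symmetric, so this suffices):
a = -5: -5+-5=-10, -5+6=1, -5+11=6, -5+12=7
a = 6: 6+6=12, 6+11=17, 6+12=18
a = 11: 11+11=22, 11+12=23
a = 12: 12+12=24
Distinct sums: {-10, 1, 6, 7, 12, 17, 18, 22, 23, 24}
|A + A| = 10

|A + A| = 10


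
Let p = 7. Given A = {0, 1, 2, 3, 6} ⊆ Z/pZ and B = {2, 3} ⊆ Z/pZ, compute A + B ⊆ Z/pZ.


Work in Z/7Z: reduce every sum a + b modulo 7.
Enumerate all 10 pairs:
a = 0: 0+2=2, 0+3=3
a = 1: 1+2=3, 1+3=4
a = 2: 2+2=4, 2+3=5
a = 3: 3+2=5, 3+3=6
a = 6: 6+2=1, 6+3=2
Distinct residues collected: {1, 2, 3, 4, 5, 6}
|A + B| = 6 (out of 7 total residues).

A + B = {1, 2, 3, 4, 5, 6}


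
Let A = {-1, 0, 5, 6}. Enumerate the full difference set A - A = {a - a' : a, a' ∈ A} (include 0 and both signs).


A - A = {a - a' : a, a' ∈ A}.
Compute a - a' for each ordered pair (a, a'):
a = -1: -1--1=0, -1-0=-1, -1-5=-6, -1-6=-7
a = 0: 0--1=1, 0-0=0, 0-5=-5, 0-6=-6
a = 5: 5--1=6, 5-0=5, 5-5=0, 5-6=-1
a = 6: 6--1=7, 6-0=6, 6-5=1, 6-6=0
Collecting distinct values (and noting 0 appears from a-a):
A - A = {-7, -6, -5, -1, 0, 1, 5, 6, 7}
|A - A| = 9

A - A = {-7, -6, -5, -1, 0, 1, 5, 6, 7}


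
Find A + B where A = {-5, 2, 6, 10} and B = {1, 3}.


A + B = {a + b : a ∈ A, b ∈ B}.
Enumerate all |A|·|B| = 4·2 = 8 pairs (a, b) and collect distinct sums.
a = -5: -5+1=-4, -5+3=-2
a = 2: 2+1=3, 2+3=5
a = 6: 6+1=7, 6+3=9
a = 10: 10+1=11, 10+3=13
Collecting distinct sums: A + B = {-4, -2, 3, 5, 7, 9, 11, 13}
|A + B| = 8

A + B = {-4, -2, 3, 5, 7, 9, 11, 13}


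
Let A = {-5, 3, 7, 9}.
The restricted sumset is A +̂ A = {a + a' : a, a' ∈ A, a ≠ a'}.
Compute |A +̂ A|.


Restricted sumset: A +̂ A = {a + a' : a ∈ A, a' ∈ A, a ≠ a'}.
Equivalently, take A + A and drop any sum 2a that is achievable ONLY as a + a for a ∈ A (i.e. sums representable only with equal summands).
Enumerate pairs (a, a') with a < a' (symmetric, so each unordered pair gives one sum; this covers all a ≠ a'):
  -5 + 3 = -2
  -5 + 7 = 2
  -5 + 9 = 4
  3 + 7 = 10
  3 + 9 = 12
  7 + 9 = 16
Collected distinct sums: {-2, 2, 4, 10, 12, 16}
|A +̂ A| = 6
(Reference bound: |A +̂ A| ≥ 2|A| - 3 for |A| ≥ 2, with |A| = 4 giving ≥ 5.)

|A +̂ A| = 6


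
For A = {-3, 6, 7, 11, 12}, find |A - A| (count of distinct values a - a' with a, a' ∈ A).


A - A = {a - a' : a, a' ∈ A}; |A| = 5.
Bounds: 2|A|-1 ≤ |A - A| ≤ |A|² - |A| + 1, i.e. 9 ≤ |A - A| ≤ 21.
Note: 0 ∈ A - A always (from a - a). The set is symmetric: if d ∈ A - A then -d ∈ A - A.
Enumerate nonzero differences d = a - a' with a > a' (then include -d):
Positive differences: {1, 4, 5, 6, 9, 10, 14, 15}
Full difference set: {0} ∪ (positive diffs) ∪ (negative diffs).
|A - A| = 1 + 2·8 = 17 (matches direct enumeration: 17).

|A - A| = 17


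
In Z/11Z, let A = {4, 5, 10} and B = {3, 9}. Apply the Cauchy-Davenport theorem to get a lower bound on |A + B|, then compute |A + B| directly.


Cauchy-Davenport: |A + B| ≥ min(p, |A| + |B| - 1) for A, B nonempty in Z/pZ.
|A| = 3, |B| = 2, p = 11.
CD lower bound = min(11, 3 + 2 - 1) = min(11, 4) = 4.
Compute A + B mod 11 directly:
a = 4: 4+3=7, 4+9=2
a = 5: 5+3=8, 5+9=3
a = 10: 10+3=2, 10+9=8
A + B = {2, 3, 7, 8}, so |A + B| = 4.
Verify: 4 ≥ 4? Yes ✓.

CD lower bound = 4, actual |A + B| = 4.


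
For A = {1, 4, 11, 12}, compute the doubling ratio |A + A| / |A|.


|A| = 4.
Compute A + A by enumerating all 16 pairs.
A + A = {2, 5, 8, 12, 13, 15, 16, 22, 23, 24}, so |A + A| = 10.
K = |A + A| / |A| = 10/4 = 5/2 ≈ 2.5000.
Reference: AP of size 4 gives K = 7/4 ≈ 1.7500; a fully generic set of size 4 gives K ≈ 2.5000.

|A| = 4, |A + A| = 10, K = 10/4 = 5/2.


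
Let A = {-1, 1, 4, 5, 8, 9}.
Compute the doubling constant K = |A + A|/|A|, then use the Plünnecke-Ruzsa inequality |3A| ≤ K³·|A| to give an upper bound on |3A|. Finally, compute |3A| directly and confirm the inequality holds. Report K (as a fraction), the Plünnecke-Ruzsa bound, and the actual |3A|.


|A| = 6.
Step 1: Compute A + A by enumerating all 36 pairs.
A + A = {-2, 0, 2, 3, 4, 5, 6, 7, 8, 9, 10, 12, 13, 14, 16, 17, 18}, so |A + A| = 17.
Step 2: Doubling constant K = |A + A|/|A| = 17/6 = 17/6 ≈ 2.8333.
Step 3: Plünnecke-Ruzsa gives |3A| ≤ K³·|A| = (2.8333)³ · 6 ≈ 136.4722.
Step 4: Compute 3A = A + A + A directly by enumerating all triples (a,b,c) ∈ A³; |3A| = 29.
Step 5: Check 29 ≤ 136.4722? Yes ✓.

K = 17/6, Plünnecke-Ruzsa bound K³|A| ≈ 136.4722, |3A| = 29, inequality holds.


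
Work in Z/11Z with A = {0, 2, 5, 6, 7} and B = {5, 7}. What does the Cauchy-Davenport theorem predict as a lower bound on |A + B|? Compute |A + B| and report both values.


Cauchy-Davenport: |A + B| ≥ min(p, |A| + |B| - 1) for A, B nonempty in Z/pZ.
|A| = 5, |B| = 2, p = 11.
CD lower bound = min(11, 5 + 2 - 1) = min(11, 6) = 6.
Compute A + B mod 11 directly:
a = 0: 0+5=5, 0+7=7
a = 2: 2+5=7, 2+7=9
a = 5: 5+5=10, 5+7=1
a = 6: 6+5=0, 6+7=2
a = 7: 7+5=1, 7+7=3
A + B = {0, 1, 2, 3, 5, 7, 9, 10}, so |A + B| = 8.
Verify: 8 ≥ 6? Yes ✓.

CD lower bound = 6, actual |A + B| = 8.


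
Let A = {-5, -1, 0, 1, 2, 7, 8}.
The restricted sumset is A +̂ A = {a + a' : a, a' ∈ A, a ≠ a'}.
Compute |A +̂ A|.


Restricted sumset: A +̂ A = {a + a' : a ∈ A, a' ∈ A, a ≠ a'}.
Equivalently, take A + A and drop any sum 2a that is achievable ONLY as a + a for a ∈ A (i.e. sums representable only with equal summands).
Enumerate pairs (a, a') with a < a' (symmetric, so each unordered pair gives one sum; this covers all a ≠ a'):
  -5 + -1 = -6
  -5 + 0 = -5
  -5 + 1 = -4
  -5 + 2 = -3
  -5 + 7 = 2
  -5 + 8 = 3
  -1 + 0 = -1
  -1 + 1 = 0
  -1 + 2 = 1
  -1 + 7 = 6
  -1 + 8 = 7
  0 + 1 = 1
  0 + 2 = 2
  0 + 7 = 7
  0 + 8 = 8
  1 + 2 = 3
  1 + 7 = 8
  1 + 8 = 9
  2 + 7 = 9
  2 + 8 = 10
  7 + 8 = 15
Collected distinct sums: {-6, -5, -4, -3, -1, 0, 1, 2, 3, 6, 7, 8, 9, 10, 15}
|A +̂ A| = 15
(Reference bound: |A +̂ A| ≥ 2|A| - 3 for |A| ≥ 2, with |A| = 7 giving ≥ 11.)

|A +̂ A| = 15


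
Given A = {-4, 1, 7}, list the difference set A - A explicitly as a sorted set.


A - A = {a - a' : a, a' ∈ A}.
Compute a - a' for each ordered pair (a, a'):
a = -4: -4--4=0, -4-1=-5, -4-7=-11
a = 1: 1--4=5, 1-1=0, 1-7=-6
a = 7: 7--4=11, 7-1=6, 7-7=0
Collecting distinct values (and noting 0 appears from a-a):
A - A = {-11, -6, -5, 0, 5, 6, 11}
|A - A| = 7

A - A = {-11, -6, -5, 0, 5, 6, 11}


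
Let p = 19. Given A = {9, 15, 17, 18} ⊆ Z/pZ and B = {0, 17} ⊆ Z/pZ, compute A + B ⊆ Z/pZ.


Work in Z/19Z: reduce every sum a + b modulo 19.
Enumerate all 8 pairs:
a = 9: 9+0=9, 9+17=7
a = 15: 15+0=15, 15+17=13
a = 17: 17+0=17, 17+17=15
a = 18: 18+0=18, 18+17=16
Distinct residues collected: {7, 9, 13, 15, 16, 17, 18}
|A + B| = 7 (out of 19 total residues).

A + B = {7, 9, 13, 15, 16, 17, 18}


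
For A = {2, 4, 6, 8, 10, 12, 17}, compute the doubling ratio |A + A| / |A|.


|A| = 7.
Compute A + A by enumerating all 49 pairs.
A + A = {4, 6, 8, 10, 12, 14, 16, 18, 19, 20, 21, 22, 23, 24, 25, 27, 29, 34}, so |A + A| = 18.
K = |A + A| / |A| = 18/7 (already in lowest terms) ≈ 2.5714.
Reference: AP of size 7 gives K = 13/7 ≈ 1.8571; a fully generic set of size 7 gives K ≈ 4.0000.

|A| = 7, |A + A| = 18, K = 18/7.


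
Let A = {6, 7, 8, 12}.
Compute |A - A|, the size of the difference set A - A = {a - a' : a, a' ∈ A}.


A - A = {a - a' : a, a' ∈ A}; |A| = 4.
Bounds: 2|A|-1 ≤ |A - A| ≤ |A|² - |A| + 1, i.e. 7 ≤ |A - A| ≤ 13.
Note: 0 ∈ A - A always (from a - a). The set is symmetric: if d ∈ A - A then -d ∈ A - A.
Enumerate nonzero differences d = a - a' with a > a' (then include -d):
Positive differences: {1, 2, 4, 5, 6}
Full difference set: {0} ∪ (positive diffs) ∪ (negative diffs).
|A - A| = 1 + 2·5 = 11 (matches direct enumeration: 11).

|A - A| = 11


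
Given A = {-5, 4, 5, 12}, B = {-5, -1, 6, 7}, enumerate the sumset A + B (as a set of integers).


A + B = {a + b : a ∈ A, b ∈ B}.
Enumerate all |A|·|B| = 4·4 = 16 pairs (a, b) and collect distinct sums.
a = -5: -5+-5=-10, -5+-1=-6, -5+6=1, -5+7=2
a = 4: 4+-5=-1, 4+-1=3, 4+6=10, 4+7=11
a = 5: 5+-5=0, 5+-1=4, 5+6=11, 5+7=12
a = 12: 12+-5=7, 12+-1=11, 12+6=18, 12+7=19
Collecting distinct sums: A + B = {-10, -6, -1, 0, 1, 2, 3, 4, 7, 10, 11, 12, 18, 19}
|A + B| = 14

A + B = {-10, -6, -1, 0, 1, 2, 3, 4, 7, 10, 11, 12, 18, 19}


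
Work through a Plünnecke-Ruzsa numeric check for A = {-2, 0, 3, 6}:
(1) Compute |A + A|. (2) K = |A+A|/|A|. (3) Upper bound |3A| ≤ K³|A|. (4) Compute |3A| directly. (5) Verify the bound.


|A| = 4.
Step 1: Compute A + A by enumerating all 16 pairs.
A + A = {-4, -2, 0, 1, 3, 4, 6, 9, 12}, so |A + A| = 9.
Step 2: Doubling constant K = |A + A|/|A| = 9/4 = 9/4 ≈ 2.2500.
Step 3: Plünnecke-Ruzsa gives |3A| ≤ K³·|A| = (2.2500)³ · 4 ≈ 45.5625.
Step 4: Compute 3A = A + A + A directly by enumerating all triples (a,b,c) ∈ A³; |3A| = 16.
Step 5: Check 16 ≤ 45.5625? Yes ✓.

K = 9/4, Plünnecke-Ruzsa bound K³|A| ≈ 45.5625, |3A| = 16, inequality holds.


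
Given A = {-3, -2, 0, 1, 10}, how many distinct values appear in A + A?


A + A = {a + a' : a, a' ∈ A}; |A| = 5.
General bounds: 2|A| - 1 ≤ |A + A| ≤ |A|(|A|+1)/2, i.e. 9 ≤ |A + A| ≤ 15.
Lower bound 2|A|-1 is attained iff A is an arithmetic progression.
Enumerate sums a + a' for a ≤ a' (symmetric, so this suffices):
a = -3: -3+-3=-6, -3+-2=-5, -3+0=-3, -3+1=-2, -3+10=7
a = -2: -2+-2=-4, -2+0=-2, -2+1=-1, -2+10=8
a = 0: 0+0=0, 0+1=1, 0+10=10
a = 1: 1+1=2, 1+10=11
a = 10: 10+10=20
Distinct sums: {-6, -5, -4, -3, -2, -1, 0, 1, 2, 7, 8, 10, 11, 20}
|A + A| = 14

|A + A| = 14


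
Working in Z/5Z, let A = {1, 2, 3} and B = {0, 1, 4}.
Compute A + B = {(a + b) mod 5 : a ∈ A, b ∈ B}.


Work in Z/5Z: reduce every sum a + b modulo 5.
Enumerate all 9 pairs:
a = 1: 1+0=1, 1+1=2, 1+4=0
a = 2: 2+0=2, 2+1=3, 2+4=1
a = 3: 3+0=3, 3+1=4, 3+4=2
Distinct residues collected: {0, 1, 2, 3, 4}
|A + B| = 5 (out of 5 total residues).

A + B = {0, 1, 2, 3, 4}


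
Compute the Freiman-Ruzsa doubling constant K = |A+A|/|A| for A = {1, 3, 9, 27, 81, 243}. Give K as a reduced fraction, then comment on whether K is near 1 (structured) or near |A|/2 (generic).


|A| = 6.
Compute A + A by enumerating all 36 pairs.
A + A = {2, 4, 6, 10, 12, 18, 28, 30, 36, 54, 82, 84, 90, 108, 162, 244, 246, 252, 270, 324, 486}, so |A + A| = 21.
K = |A + A| / |A| = 21/6 = 7/2 ≈ 3.5000.
Reference: AP of size 6 gives K = 11/6 ≈ 1.8333; a fully generic set of size 6 gives K ≈ 3.5000.

|A| = 6, |A + A| = 21, K = 21/6 = 7/2.


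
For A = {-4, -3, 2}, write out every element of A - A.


A - A = {a - a' : a, a' ∈ A}.
Compute a - a' for each ordered pair (a, a'):
a = -4: -4--4=0, -4--3=-1, -4-2=-6
a = -3: -3--4=1, -3--3=0, -3-2=-5
a = 2: 2--4=6, 2--3=5, 2-2=0
Collecting distinct values (and noting 0 appears from a-a):
A - A = {-6, -5, -1, 0, 1, 5, 6}
|A - A| = 7

A - A = {-6, -5, -1, 0, 1, 5, 6}


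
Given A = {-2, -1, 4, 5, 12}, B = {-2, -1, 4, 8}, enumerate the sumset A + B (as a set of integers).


A + B = {a + b : a ∈ A, b ∈ B}.
Enumerate all |A|·|B| = 5·4 = 20 pairs (a, b) and collect distinct sums.
a = -2: -2+-2=-4, -2+-1=-3, -2+4=2, -2+8=6
a = -1: -1+-2=-3, -1+-1=-2, -1+4=3, -1+8=7
a = 4: 4+-2=2, 4+-1=3, 4+4=8, 4+8=12
a = 5: 5+-2=3, 5+-1=4, 5+4=9, 5+8=13
a = 12: 12+-2=10, 12+-1=11, 12+4=16, 12+8=20
Collecting distinct sums: A + B = {-4, -3, -2, 2, 3, 4, 6, 7, 8, 9, 10, 11, 12, 13, 16, 20}
|A + B| = 16

A + B = {-4, -3, -2, 2, 3, 4, 6, 7, 8, 9, 10, 11, 12, 13, 16, 20}


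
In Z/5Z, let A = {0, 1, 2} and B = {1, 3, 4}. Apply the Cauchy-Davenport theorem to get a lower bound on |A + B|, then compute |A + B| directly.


Cauchy-Davenport: |A + B| ≥ min(p, |A| + |B| - 1) for A, B nonempty in Z/pZ.
|A| = 3, |B| = 3, p = 5.
CD lower bound = min(5, 3 + 3 - 1) = min(5, 5) = 5.
Compute A + B mod 5 directly:
a = 0: 0+1=1, 0+3=3, 0+4=4
a = 1: 1+1=2, 1+3=4, 1+4=0
a = 2: 2+1=3, 2+3=0, 2+4=1
A + B = {0, 1, 2, 3, 4}, so |A + B| = 5.
Verify: 5 ≥ 5? Yes ✓.

CD lower bound = 5, actual |A + B| = 5.


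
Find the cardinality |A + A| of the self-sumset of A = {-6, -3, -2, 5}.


A + A = {a + a' : a, a' ∈ A}; |A| = 4.
General bounds: 2|A| - 1 ≤ |A + A| ≤ |A|(|A|+1)/2, i.e. 7 ≤ |A + A| ≤ 10.
Lower bound 2|A|-1 is attained iff A is an arithmetic progression.
Enumerate sums a + a' for a ≤ a' (symmetric, so this suffices):
a = -6: -6+-6=-12, -6+-3=-9, -6+-2=-8, -6+5=-1
a = -3: -3+-3=-6, -3+-2=-5, -3+5=2
a = -2: -2+-2=-4, -2+5=3
a = 5: 5+5=10
Distinct sums: {-12, -9, -8, -6, -5, -4, -1, 2, 3, 10}
|A + A| = 10

|A + A| = 10


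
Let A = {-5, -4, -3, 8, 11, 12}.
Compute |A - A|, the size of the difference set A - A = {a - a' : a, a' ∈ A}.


A - A = {a - a' : a, a' ∈ A}; |A| = 6.
Bounds: 2|A|-1 ≤ |A - A| ≤ |A|² - |A| + 1, i.e. 11 ≤ |A - A| ≤ 31.
Note: 0 ∈ A - A always (from a - a). The set is symmetric: if d ∈ A - A then -d ∈ A - A.
Enumerate nonzero differences d = a - a' with a > a' (then include -d):
Positive differences: {1, 2, 3, 4, 11, 12, 13, 14, 15, 16, 17}
Full difference set: {0} ∪ (positive diffs) ∪ (negative diffs).
|A - A| = 1 + 2·11 = 23 (matches direct enumeration: 23).

|A - A| = 23


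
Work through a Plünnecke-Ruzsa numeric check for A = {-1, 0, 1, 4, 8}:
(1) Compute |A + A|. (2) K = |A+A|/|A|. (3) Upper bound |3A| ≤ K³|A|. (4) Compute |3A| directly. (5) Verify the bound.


|A| = 5.
Step 1: Compute A + A by enumerating all 25 pairs.
A + A = {-2, -1, 0, 1, 2, 3, 4, 5, 7, 8, 9, 12, 16}, so |A + A| = 13.
Step 2: Doubling constant K = |A + A|/|A| = 13/5 = 13/5 ≈ 2.6000.
Step 3: Plünnecke-Ruzsa gives |3A| ≤ K³·|A| = (2.6000)³ · 5 ≈ 87.8800.
Step 4: Compute 3A = A + A + A directly by enumerating all triples (a,b,c) ∈ A³; |3A| = 22.
Step 5: Check 22 ≤ 87.8800? Yes ✓.

K = 13/5, Plünnecke-Ruzsa bound K³|A| ≈ 87.8800, |3A| = 22, inequality holds.


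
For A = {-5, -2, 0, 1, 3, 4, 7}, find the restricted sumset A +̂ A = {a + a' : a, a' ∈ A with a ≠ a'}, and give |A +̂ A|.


Restricted sumset: A +̂ A = {a + a' : a ∈ A, a' ∈ A, a ≠ a'}.
Equivalently, take A + A and drop any sum 2a that is achievable ONLY as a + a for a ∈ A (i.e. sums representable only with equal summands).
Enumerate pairs (a, a') with a < a' (symmetric, so each unordered pair gives one sum; this covers all a ≠ a'):
  -5 + -2 = -7
  -5 + 0 = -5
  -5 + 1 = -4
  -5 + 3 = -2
  -5 + 4 = -1
  -5 + 7 = 2
  -2 + 0 = -2
  -2 + 1 = -1
  -2 + 3 = 1
  -2 + 4 = 2
  -2 + 7 = 5
  0 + 1 = 1
  0 + 3 = 3
  0 + 4 = 4
  0 + 7 = 7
  1 + 3 = 4
  1 + 4 = 5
  1 + 7 = 8
  3 + 4 = 7
  3 + 7 = 10
  4 + 7 = 11
Collected distinct sums: {-7, -5, -4, -2, -1, 1, 2, 3, 4, 5, 7, 8, 10, 11}
|A +̂ A| = 14
(Reference bound: |A +̂ A| ≥ 2|A| - 3 for |A| ≥ 2, with |A| = 7 giving ≥ 11.)

|A +̂ A| = 14


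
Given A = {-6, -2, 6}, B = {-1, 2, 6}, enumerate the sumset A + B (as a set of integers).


A + B = {a + b : a ∈ A, b ∈ B}.
Enumerate all |A|·|B| = 3·3 = 9 pairs (a, b) and collect distinct sums.
a = -6: -6+-1=-7, -6+2=-4, -6+6=0
a = -2: -2+-1=-3, -2+2=0, -2+6=4
a = 6: 6+-1=5, 6+2=8, 6+6=12
Collecting distinct sums: A + B = {-7, -4, -3, 0, 4, 5, 8, 12}
|A + B| = 8

A + B = {-7, -4, -3, 0, 4, 5, 8, 12}


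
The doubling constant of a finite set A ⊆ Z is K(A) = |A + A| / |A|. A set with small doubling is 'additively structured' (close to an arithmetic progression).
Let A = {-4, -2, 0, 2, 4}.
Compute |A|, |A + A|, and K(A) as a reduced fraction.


|A| = 5.
Compute A + A by enumerating all 25 pairs.
A + A = {-8, -6, -4, -2, 0, 2, 4, 6, 8}, so |A + A| = 9.
K = |A + A| / |A| = 9/5 (already in lowest terms) ≈ 1.8000.
Reference: AP of size 5 gives K = 9/5 ≈ 1.8000; a fully generic set of size 5 gives K ≈ 3.0000.

|A| = 5, |A + A| = 9, K = 9/5.


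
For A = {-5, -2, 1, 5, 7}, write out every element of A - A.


A - A = {a - a' : a, a' ∈ A}.
Compute a - a' for each ordered pair (a, a'):
a = -5: -5--5=0, -5--2=-3, -5-1=-6, -5-5=-10, -5-7=-12
a = -2: -2--5=3, -2--2=0, -2-1=-3, -2-5=-7, -2-7=-9
a = 1: 1--5=6, 1--2=3, 1-1=0, 1-5=-4, 1-7=-6
a = 5: 5--5=10, 5--2=7, 5-1=4, 5-5=0, 5-7=-2
a = 7: 7--5=12, 7--2=9, 7-1=6, 7-5=2, 7-7=0
Collecting distinct values (and noting 0 appears from a-a):
A - A = {-12, -10, -9, -7, -6, -4, -3, -2, 0, 2, 3, 4, 6, 7, 9, 10, 12}
|A - A| = 17

A - A = {-12, -10, -9, -7, -6, -4, -3, -2, 0, 2, 3, 4, 6, 7, 9, 10, 12}


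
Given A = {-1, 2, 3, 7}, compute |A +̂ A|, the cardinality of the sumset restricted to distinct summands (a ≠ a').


Restricted sumset: A +̂ A = {a + a' : a ∈ A, a' ∈ A, a ≠ a'}.
Equivalently, take A + A and drop any sum 2a that is achievable ONLY as a + a for a ∈ A (i.e. sums representable only with equal summands).
Enumerate pairs (a, a') with a < a' (symmetric, so each unordered pair gives one sum; this covers all a ≠ a'):
  -1 + 2 = 1
  -1 + 3 = 2
  -1 + 7 = 6
  2 + 3 = 5
  2 + 7 = 9
  3 + 7 = 10
Collected distinct sums: {1, 2, 5, 6, 9, 10}
|A +̂ A| = 6
(Reference bound: |A +̂ A| ≥ 2|A| - 3 for |A| ≥ 2, with |A| = 4 giving ≥ 5.)

|A +̂ A| = 6


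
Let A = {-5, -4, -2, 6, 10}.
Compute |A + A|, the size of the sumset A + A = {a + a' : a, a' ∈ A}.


A + A = {a + a' : a, a' ∈ A}; |A| = 5.
General bounds: 2|A| - 1 ≤ |A + A| ≤ |A|(|A|+1)/2, i.e. 9 ≤ |A + A| ≤ 15.
Lower bound 2|A|-1 is attained iff A is an arithmetic progression.
Enumerate sums a + a' for a ≤ a' (symmetric, so this suffices):
a = -5: -5+-5=-10, -5+-4=-9, -5+-2=-7, -5+6=1, -5+10=5
a = -4: -4+-4=-8, -4+-2=-6, -4+6=2, -4+10=6
a = -2: -2+-2=-4, -2+6=4, -2+10=8
a = 6: 6+6=12, 6+10=16
a = 10: 10+10=20
Distinct sums: {-10, -9, -8, -7, -6, -4, 1, 2, 4, 5, 6, 8, 12, 16, 20}
|A + A| = 15

|A + A| = 15


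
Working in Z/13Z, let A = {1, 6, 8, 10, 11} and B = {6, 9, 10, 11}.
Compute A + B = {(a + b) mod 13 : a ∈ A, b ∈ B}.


Work in Z/13Z: reduce every sum a + b modulo 13.
Enumerate all 20 pairs:
a = 1: 1+6=7, 1+9=10, 1+10=11, 1+11=12
a = 6: 6+6=12, 6+9=2, 6+10=3, 6+11=4
a = 8: 8+6=1, 8+9=4, 8+10=5, 8+11=6
a = 10: 10+6=3, 10+9=6, 10+10=7, 10+11=8
a = 11: 11+6=4, 11+9=7, 11+10=8, 11+11=9
Distinct residues collected: {1, 2, 3, 4, 5, 6, 7, 8, 9, 10, 11, 12}
|A + B| = 12 (out of 13 total residues).

A + B = {1, 2, 3, 4, 5, 6, 7, 8, 9, 10, 11, 12}


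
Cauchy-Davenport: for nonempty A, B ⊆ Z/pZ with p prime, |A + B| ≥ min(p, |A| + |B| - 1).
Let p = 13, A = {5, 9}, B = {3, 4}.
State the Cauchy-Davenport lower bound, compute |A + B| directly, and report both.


Cauchy-Davenport: |A + B| ≥ min(p, |A| + |B| - 1) for A, B nonempty in Z/pZ.
|A| = 2, |B| = 2, p = 13.
CD lower bound = min(13, 2 + 2 - 1) = min(13, 3) = 3.
Compute A + B mod 13 directly:
a = 5: 5+3=8, 5+4=9
a = 9: 9+3=12, 9+4=0
A + B = {0, 8, 9, 12}, so |A + B| = 4.
Verify: 4 ≥ 3? Yes ✓.

CD lower bound = 3, actual |A + B| = 4.


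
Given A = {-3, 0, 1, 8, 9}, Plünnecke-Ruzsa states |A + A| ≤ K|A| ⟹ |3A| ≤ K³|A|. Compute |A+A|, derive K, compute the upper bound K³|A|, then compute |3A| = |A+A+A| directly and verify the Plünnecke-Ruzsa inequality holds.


|A| = 5.
Step 1: Compute A + A by enumerating all 25 pairs.
A + A = {-6, -3, -2, 0, 1, 2, 5, 6, 8, 9, 10, 16, 17, 18}, so |A + A| = 14.
Step 2: Doubling constant K = |A + A|/|A| = 14/5 = 14/5 ≈ 2.8000.
Step 3: Plünnecke-Ruzsa gives |3A| ≤ K³·|A| = (2.8000)³ · 5 ≈ 109.7600.
Step 4: Compute 3A = A + A + A directly by enumerating all triples (a,b,c) ∈ A³; |3A| = 28.
Step 5: Check 28 ≤ 109.7600? Yes ✓.

K = 14/5, Plünnecke-Ruzsa bound K³|A| ≈ 109.7600, |3A| = 28, inequality holds.


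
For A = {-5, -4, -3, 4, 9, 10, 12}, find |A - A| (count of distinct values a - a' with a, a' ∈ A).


A - A = {a - a' : a, a' ∈ A}; |A| = 7.
Bounds: 2|A|-1 ≤ |A - A| ≤ |A|² - |A| + 1, i.e. 13 ≤ |A - A| ≤ 43.
Note: 0 ∈ A - A always (from a - a). The set is symmetric: if d ∈ A - A then -d ∈ A - A.
Enumerate nonzero differences d = a - a' with a > a' (then include -d):
Positive differences: {1, 2, 3, 5, 6, 7, 8, 9, 12, 13, 14, 15, 16, 17}
Full difference set: {0} ∪ (positive diffs) ∪ (negative diffs).
|A - A| = 1 + 2·14 = 29 (matches direct enumeration: 29).

|A - A| = 29


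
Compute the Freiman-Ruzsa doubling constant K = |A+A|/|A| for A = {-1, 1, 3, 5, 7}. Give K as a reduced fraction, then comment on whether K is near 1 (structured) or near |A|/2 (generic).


|A| = 5.
Compute A + A by enumerating all 25 pairs.
A + A = {-2, 0, 2, 4, 6, 8, 10, 12, 14}, so |A + A| = 9.
K = |A + A| / |A| = 9/5 (already in lowest terms) ≈ 1.8000.
Reference: AP of size 5 gives K = 9/5 ≈ 1.8000; a fully generic set of size 5 gives K ≈ 3.0000.

|A| = 5, |A + A| = 9, K = 9/5.


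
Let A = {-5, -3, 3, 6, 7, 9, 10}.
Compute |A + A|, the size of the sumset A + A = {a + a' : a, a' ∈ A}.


A + A = {a + a' : a, a' ∈ A}; |A| = 7.
General bounds: 2|A| - 1 ≤ |A + A| ≤ |A|(|A|+1)/2, i.e. 13 ≤ |A + A| ≤ 28.
Lower bound 2|A|-1 is attained iff A is an arithmetic progression.
Enumerate sums a + a' for a ≤ a' (symmetric, so this suffices):
a = -5: -5+-5=-10, -5+-3=-8, -5+3=-2, -5+6=1, -5+7=2, -5+9=4, -5+10=5
a = -3: -3+-3=-6, -3+3=0, -3+6=3, -3+7=4, -3+9=6, -3+10=7
a = 3: 3+3=6, 3+6=9, 3+7=10, 3+9=12, 3+10=13
a = 6: 6+6=12, 6+7=13, 6+9=15, 6+10=16
a = 7: 7+7=14, 7+9=16, 7+10=17
a = 9: 9+9=18, 9+10=19
a = 10: 10+10=20
Distinct sums: {-10, -8, -6, -2, 0, 1, 2, 3, 4, 5, 6, 7, 9, 10, 12, 13, 14, 15, 16, 17, 18, 19, 20}
|A + A| = 23

|A + A| = 23


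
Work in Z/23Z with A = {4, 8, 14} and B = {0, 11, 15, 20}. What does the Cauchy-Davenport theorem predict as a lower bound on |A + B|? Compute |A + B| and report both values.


Cauchy-Davenport: |A + B| ≥ min(p, |A| + |B| - 1) for A, B nonempty in Z/pZ.
|A| = 3, |B| = 4, p = 23.
CD lower bound = min(23, 3 + 4 - 1) = min(23, 6) = 6.
Compute A + B mod 23 directly:
a = 4: 4+0=4, 4+11=15, 4+15=19, 4+20=1
a = 8: 8+0=8, 8+11=19, 8+15=0, 8+20=5
a = 14: 14+0=14, 14+11=2, 14+15=6, 14+20=11
A + B = {0, 1, 2, 4, 5, 6, 8, 11, 14, 15, 19}, so |A + B| = 11.
Verify: 11 ≥ 6? Yes ✓.

CD lower bound = 6, actual |A + B| = 11.


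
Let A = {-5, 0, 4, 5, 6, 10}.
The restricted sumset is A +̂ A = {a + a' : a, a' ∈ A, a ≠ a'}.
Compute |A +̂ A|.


Restricted sumset: A +̂ A = {a + a' : a ∈ A, a' ∈ A, a ≠ a'}.
Equivalently, take A + A and drop any sum 2a that is achievable ONLY as a + a for a ∈ A (i.e. sums representable only with equal summands).
Enumerate pairs (a, a') with a < a' (symmetric, so each unordered pair gives one sum; this covers all a ≠ a'):
  -5 + 0 = -5
  -5 + 4 = -1
  -5 + 5 = 0
  -5 + 6 = 1
  -5 + 10 = 5
  0 + 4 = 4
  0 + 5 = 5
  0 + 6 = 6
  0 + 10 = 10
  4 + 5 = 9
  4 + 6 = 10
  4 + 10 = 14
  5 + 6 = 11
  5 + 10 = 15
  6 + 10 = 16
Collected distinct sums: {-5, -1, 0, 1, 4, 5, 6, 9, 10, 11, 14, 15, 16}
|A +̂ A| = 13
(Reference bound: |A +̂ A| ≥ 2|A| - 3 for |A| ≥ 2, with |A| = 6 giving ≥ 9.)

|A +̂ A| = 13


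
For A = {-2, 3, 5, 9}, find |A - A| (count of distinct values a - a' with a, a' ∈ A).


A - A = {a - a' : a, a' ∈ A}; |A| = 4.
Bounds: 2|A|-1 ≤ |A - A| ≤ |A|² - |A| + 1, i.e. 7 ≤ |A - A| ≤ 13.
Note: 0 ∈ A - A always (from a - a). The set is symmetric: if d ∈ A - A then -d ∈ A - A.
Enumerate nonzero differences d = a - a' with a > a' (then include -d):
Positive differences: {2, 4, 5, 6, 7, 11}
Full difference set: {0} ∪ (positive diffs) ∪ (negative diffs).
|A - A| = 1 + 2·6 = 13 (matches direct enumeration: 13).

|A - A| = 13


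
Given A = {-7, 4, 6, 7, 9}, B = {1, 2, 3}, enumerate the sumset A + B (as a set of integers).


A + B = {a + b : a ∈ A, b ∈ B}.
Enumerate all |A|·|B| = 5·3 = 15 pairs (a, b) and collect distinct sums.
a = -7: -7+1=-6, -7+2=-5, -7+3=-4
a = 4: 4+1=5, 4+2=6, 4+3=7
a = 6: 6+1=7, 6+2=8, 6+3=9
a = 7: 7+1=8, 7+2=9, 7+3=10
a = 9: 9+1=10, 9+2=11, 9+3=12
Collecting distinct sums: A + B = {-6, -5, -4, 5, 6, 7, 8, 9, 10, 11, 12}
|A + B| = 11

A + B = {-6, -5, -4, 5, 6, 7, 8, 9, 10, 11, 12}


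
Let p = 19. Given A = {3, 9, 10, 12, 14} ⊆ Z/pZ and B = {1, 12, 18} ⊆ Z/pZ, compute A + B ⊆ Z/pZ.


Work in Z/19Z: reduce every sum a + b modulo 19.
Enumerate all 15 pairs:
a = 3: 3+1=4, 3+12=15, 3+18=2
a = 9: 9+1=10, 9+12=2, 9+18=8
a = 10: 10+1=11, 10+12=3, 10+18=9
a = 12: 12+1=13, 12+12=5, 12+18=11
a = 14: 14+1=15, 14+12=7, 14+18=13
Distinct residues collected: {2, 3, 4, 5, 7, 8, 9, 10, 11, 13, 15}
|A + B| = 11 (out of 19 total residues).

A + B = {2, 3, 4, 5, 7, 8, 9, 10, 11, 13, 15}


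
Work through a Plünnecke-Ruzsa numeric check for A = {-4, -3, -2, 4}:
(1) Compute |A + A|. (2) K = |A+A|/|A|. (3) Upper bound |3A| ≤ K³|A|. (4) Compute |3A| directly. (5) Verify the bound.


|A| = 4.
Step 1: Compute A + A by enumerating all 16 pairs.
A + A = {-8, -7, -6, -5, -4, 0, 1, 2, 8}, so |A + A| = 9.
Step 2: Doubling constant K = |A + A|/|A| = 9/4 = 9/4 ≈ 2.2500.
Step 3: Plünnecke-Ruzsa gives |3A| ≤ K³·|A| = (2.2500)³ · 4 ≈ 45.5625.
Step 4: Compute 3A = A + A + A directly by enumerating all triples (a,b,c) ∈ A³; |3A| = 16.
Step 5: Check 16 ≤ 45.5625? Yes ✓.

K = 9/4, Plünnecke-Ruzsa bound K³|A| ≈ 45.5625, |3A| = 16, inequality holds.


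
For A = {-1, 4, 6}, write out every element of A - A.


A - A = {a - a' : a, a' ∈ A}.
Compute a - a' for each ordered pair (a, a'):
a = -1: -1--1=0, -1-4=-5, -1-6=-7
a = 4: 4--1=5, 4-4=0, 4-6=-2
a = 6: 6--1=7, 6-4=2, 6-6=0
Collecting distinct values (and noting 0 appears from a-a):
A - A = {-7, -5, -2, 0, 2, 5, 7}
|A - A| = 7

A - A = {-7, -5, -2, 0, 2, 5, 7}


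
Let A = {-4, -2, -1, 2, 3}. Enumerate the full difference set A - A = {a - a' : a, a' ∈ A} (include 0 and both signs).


A - A = {a - a' : a, a' ∈ A}.
Compute a - a' for each ordered pair (a, a'):
a = -4: -4--4=0, -4--2=-2, -4--1=-3, -4-2=-6, -4-3=-7
a = -2: -2--4=2, -2--2=0, -2--1=-1, -2-2=-4, -2-3=-5
a = -1: -1--4=3, -1--2=1, -1--1=0, -1-2=-3, -1-3=-4
a = 2: 2--4=6, 2--2=4, 2--1=3, 2-2=0, 2-3=-1
a = 3: 3--4=7, 3--2=5, 3--1=4, 3-2=1, 3-3=0
Collecting distinct values (and noting 0 appears from a-a):
A - A = {-7, -6, -5, -4, -3, -2, -1, 0, 1, 2, 3, 4, 5, 6, 7}
|A - A| = 15

A - A = {-7, -6, -5, -4, -3, -2, -1, 0, 1, 2, 3, 4, 5, 6, 7}


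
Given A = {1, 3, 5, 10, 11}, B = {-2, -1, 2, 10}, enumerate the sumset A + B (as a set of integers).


A + B = {a + b : a ∈ A, b ∈ B}.
Enumerate all |A|·|B| = 5·4 = 20 pairs (a, b) and collect distinct sums.
a = 1: 1+-2=-1, 1+-1=0, 1+2=3, 1+10=11
a = 3: 3+-2=1, 3+-1=2, 3+2=5, 3+10=13
a = 5: 5+-2=3, 5+-1=4, 5+2=7, 5+10=15
a = 10: 10+-2=8, 10+-1=9, 10+2=12, 10+10=20
a = 11: 11+-2=9, 11+-1=10, 11+2=13, 11+10=21
Collecting distinct sums: A + B = {-1, 0, 1, 2, 3, 4, 5, 7, 8, 9, 10, 11, 12, 13, 15, 20, 21}
|A + B| = 17

A + B = {-1, 0, 1, 2, 3, 4, 5, 7, 8, 9, 10, 11, 12, 13, 15, 20, 21}


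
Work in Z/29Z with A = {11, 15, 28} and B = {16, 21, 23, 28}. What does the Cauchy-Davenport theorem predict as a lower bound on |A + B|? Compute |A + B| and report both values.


Cauchy-Davenport: |A + B| ≥ min(p, |A| + |B| - 1) for A, B nonempty in Z/pZ.
|A| = 3, |B| = 4, p = 29.
CD lower bound = min(29, 3 + 4 - 1) = min(29, 6) = 6.
Compute A + B mod 29 directly:
a = 11: 11+16=27, 11+21=3, 11+23=5, 11+28=10
a = 15: 15+16=2, 15+21=7, 15+23=9, 15+28=14
a = 28: 28+16=15, 28+21=20, 28+23=22, 28+28=27
A + B = {2, 3, 5, 7, 9, 10, 14, 15, 20, 22, 27}, so |A + B| = 11.
Verify: 11 ≥ 6? Yes ✓.

CD lower bound = 6, actual |A + B| = 11.


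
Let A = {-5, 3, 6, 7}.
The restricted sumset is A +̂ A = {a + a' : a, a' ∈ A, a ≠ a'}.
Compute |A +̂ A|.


Restricted sumset: A +̂ A = {a + a' : a ∈ A, a' ∈ A, a ≠ a'}.
Equivalently, take A + A and drop any sum 2a that is achievable ONLY as a + a for a ∈ A (i.e. sums representable only with equal summands).
Enumerate pairs (a, a') with a < a' (symmetric, so each unordered pair gives one sum; this covers all a ≠ a'):
  -5 + 3 = -2
  -5 + 6 = 1
  -5 + 7 = 2
  3 + 6 = 9
  3 + 7 = 10
  6 + 7 = 13
Collected distinct sums: {-2, 1, 2, 9, 10, 13}
|A +̂ A| = 6
(Reference bound: |A +̂ A| ≥ 2|A| - 3 for |A| ≥ 2, with |A| = 4 giving ≥ 5.)

|A +̂ A| = 6


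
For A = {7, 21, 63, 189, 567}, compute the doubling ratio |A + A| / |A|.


|A| = 5.
Compute A + A by enumerating all 25 pairs.
A + A = {14, 28, 42, 70, 84, 126, 196, 210, 252, 378, 574, 588, 630, 756, 1134}, so |A + A| = 15.
K = |A + A| / |A| = 15/5 = 3/1 ≈ 3.0000.
Reference: AP of size 5 gives K = 9/5 ≈ 1.8000; a fully generic set of size 5 gives K ≈ 3.0000.

|A| = 5, |A + A| = 15, K = 15/5 = 3/1.


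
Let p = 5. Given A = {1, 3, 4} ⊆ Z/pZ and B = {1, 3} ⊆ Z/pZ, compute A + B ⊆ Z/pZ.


Work in Z/5Z: reduce every sum a + b modulo 5.
Enumerate all 6 pairs:
a = 1: 1+1=2, 1+3=4
a = 3: 3+1=4, 3+3=1
a = 4: 4+1=0, 4+3=2
Distinct residues collected: {0, 1, 2, 4}
|A + B| = 4 (out of 5 total residues).

A + B = {0, 1, 2, 4}


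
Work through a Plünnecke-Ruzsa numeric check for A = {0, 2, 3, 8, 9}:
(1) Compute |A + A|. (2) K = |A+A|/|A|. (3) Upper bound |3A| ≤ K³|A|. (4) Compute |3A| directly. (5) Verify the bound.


|A| = 5.
Step 1: Compute A + A by enumerating all 25 pairs.
A + A = {0, 2, 3, 4, 5, 6, 8, 9, 10, 11, 12, 16, 17, 18}, so |A + A| = 14.
Step 2: Doubling constant K = |A + A|/|A| = 14/5 = 14/5 ≈ 2.8000.
Step 3: Plünnecke-Ruzsa gives |3A| ≤ K³·|A| = (2.8000)³ · 5 ≈ 109.7600.
Step 4: Compute 3A = A + A + A directly by enumerating all triples (a,b,c) ∈ A³; |3A| = 25.
Step 5: Check 25 ≤ 109.7600? Yes ✓.

K = 14/5, Plünnecke-Ruzsa bound K³|A| ≈ 109.7600, |3A| = 25, inequality holds.


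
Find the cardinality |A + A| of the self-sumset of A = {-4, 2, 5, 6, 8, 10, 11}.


A + A = {a + a' : a, a' ∈ A}; |A| = 7.
General bounds: 2|A| - 1 ≤ |A + A| ≤ |A|(|A|+1)/2, i.e. 13 ≤ |A + A| ≤ 28.
Lower bound 2|A|-1 is attained iff A is an arithmetic progression.
Enumerate sums a + a' for a ≤ a' (symmetric, so this suffices):
a = -4: -4+-4=-8, -4+2=-2, -4+5=1, -4+6=2, -4+8=4, -4+10=6, -4+11=7
a = 2: 2+2=4, 2+5=7, 2+6=8, 2+8=10, 2+10=12, 2+11=13
a = 5: 5+5=10, 5+6=11, 5+8=13, 5+10=15, 5+11=16
a = 6: 6+6=12, 6+8=14, 6+10=16, 6+11=17
a = 8: 8+8=16, 8+10=18, 8+11=19
a = 10: 10+10=20, 10+11=21
a = 11: 11+11=22
Distinct sums: {-8, -2, 1, 2, 4, 6, 7, 8, 10, 11, 12, 13, 14, 15, 16, 17, 18, 19, 20, 21, 22}
|A + A| = 21

|A + A| = 21


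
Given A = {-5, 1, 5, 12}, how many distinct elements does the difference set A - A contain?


A - A = {a - a' : a, a' ∈ A}; |A| = 4.
Bounds: 2|A|-1 ≤ |A - A| ≤ |A|² - |A| + 1, i.e. 7 ≤ |A - A| ≤ 13.
Note: 0 ∈ A - A always (from a - a). The set is symmetric: if d ∈ A - A then -d ∈ A - A.
Enumerate nonzero differences d = a - a' with a > a' (then include -d):
Positive differences: {4, 6, 7, 10, 11, 17}
Full difference set: {0} ∪ (positive diffs) ∪ (negative diffs).
|A - A| = 1 + 2·6 = 13 (matches direct enumeration: 13).

|A - A| = 13


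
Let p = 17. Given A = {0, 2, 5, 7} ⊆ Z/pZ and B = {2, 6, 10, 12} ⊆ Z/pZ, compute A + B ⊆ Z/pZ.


Work in Z/17Z: reduce every sum a + b modulo 17.
Enumerate all 16 pairs:
a = 0: 0+2=2, 0+6=6, 0+10=10, 0+12=12
a = 2: 2+2=4, 2+6=8, 2+10=12, 2+12=14
a = 5: 5+2=7, 5+6=11, 5+10=15, 5+12=0
a = 7: 7+2=9, 7+6=13, 7+10=0, 7+12=2
Distinct residues collected: {0, 2, 4, 6, 7, 8, 9, 10, 11, 12, 13, 14, 15}
|A + B| = 13 (out of 17 total residues).

A + B = {0, 2, 4, 6, 7, 8, 9, 10, 11, 12, 13, 14, 15}


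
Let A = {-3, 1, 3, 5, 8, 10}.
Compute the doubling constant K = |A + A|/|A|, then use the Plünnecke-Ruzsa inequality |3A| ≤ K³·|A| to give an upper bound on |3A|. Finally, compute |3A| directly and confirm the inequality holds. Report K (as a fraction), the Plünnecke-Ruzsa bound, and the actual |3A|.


|A| = 6.
Step 1: Compute A + A by enumerating all 36 pairs.
A + A = {-6, -2, 0, 2, 4, 5, 6, 7, 8, 9, 10, 11, 13, 15, 16, 18, 20}, so |A + A| = 17.
Step 2: Doubling constant K = |A + A|/|A| = 17/6 = 17/6 ≈ 2.8333.
Step 3: Plünnecke-Ruzsa gives |3A| ≤ K³·|A| = (2.8333)³ · 6 ≈ 136.4722.
Step 4: Compute 3A = A + A + A directly by enumerating all triples (a,b,c) ∈ A³; |3A| = 31.
Step 5: Check 31 ≤ 136.4722? Yes ✓.

K = 17/6, Plünnecke-Ruzsa bound K³|A| ≈ 136.4722, |3A| = 31, inequality holds.


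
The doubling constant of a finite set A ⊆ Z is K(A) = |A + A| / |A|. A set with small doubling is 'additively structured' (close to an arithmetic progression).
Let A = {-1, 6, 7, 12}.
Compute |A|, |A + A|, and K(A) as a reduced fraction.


|A| = 4.
Compute A + A by enumerating all 16 pairs.
A + A = {-2, 5, 6, 11, 12, 13, 14, 18, 19, 24}, so |A + A| = 10.
K = |A + A| / |A| = 10/4 = 5/2 ≈ 2.5000.
Reference: AP of size 4 gives K = 7/4 ≈ 1.7500; a fully generic set of size 4 gives K ≈ 2.5000.

|A| = 4, |A + A| = 10, K = 10/4 = 5/2.


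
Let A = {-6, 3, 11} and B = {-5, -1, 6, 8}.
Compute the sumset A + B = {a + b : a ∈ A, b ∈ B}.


A + B = {a + b : a ∈ A, b ∈ B}.
Enumerate all |A|·|B| = 3·4 = 12 pairs (a, b) and collect distinct sums.
a = -6: -6+-5=-11, -6+-1=-7, -6+6=0, -6+8=2
a = 3: 3+-5=-2, 3+-1=2, 3+6=9, 3+8=11
a = 11: 11+-5=6, 11+-1=10, 11+6=17, 11+8=19
Collecting distinct sums: A + B = {-11, -7, -2, 0, 2, 6, 9, 10, 11, 17, 19}
|A + B| = 11

A + B = {-11, -7, -2, 0, 2, 6, 9, 10, 11, 17, 19}


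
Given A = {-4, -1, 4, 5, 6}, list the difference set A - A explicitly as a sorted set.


A - A = {a - a' : a, a' ∈ A}.
Compute a - a' for each ordered pair (a, a'):
a = -4: -4--4=0, -4--1=-3, -4-4=-8, -4-5=-9, -4-6=-10
a = -1: -1--4=3, -1--1=0, -1-4=-5, -1-5=-6, -1-6=-7
a = 4: 4--4=8, 4--1=5, 4-4=0, 4-5=-1, 4-6=-2
a = 5: 5--4=9, 5--1=6, 5-4=1, 5-5=0, 5-6=-1
a = 6: 6--4=10, 6--1=7, 6-4=2, 6-5=1, 6-6=0
Collecting distinct values (and noting 0 appears from a-a):
A - A = {-10, -9, -8, -7, -6, -5, -3, -2, -1, 0, 1, 2, 3, 5, 6, 7, 8, 9, 10}
|A - A| = 19

A - A = {-10, -9, -8, -7, -6, -5, -3, -2, -1, 0, 1, 2, 3, 5, 6, 7, 8, 9, 10}


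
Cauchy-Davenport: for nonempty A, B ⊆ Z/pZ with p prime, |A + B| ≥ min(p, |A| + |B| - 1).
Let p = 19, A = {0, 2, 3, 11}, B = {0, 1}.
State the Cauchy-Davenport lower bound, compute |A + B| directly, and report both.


Cauchy-Davenport: |A + B| ≥ min(p, |A| + |B| - 1) for A, B nonempty in Z/pZ.
|A| = 4, |B| = 2, p = 19.
CD lower bound = min(19, 4 + 2 - 1) = min(19, 5) = 5.
Compute A + B mod 19 directly:
a = 0: 0+0=0, 0+1=1
a = 2: 2+0=2, 2+1=3
a = 3: 3+0=3, 3+1=4
a = 11: 11+0=11, 11+1=12
A + B = {0, 1, 2, 3, 4, 11, 12}, so |A + B| = 7.
Verify: 7 ≥ 5? Yes ✓.

CD lower bound = 5, actual |A + B| = 7.


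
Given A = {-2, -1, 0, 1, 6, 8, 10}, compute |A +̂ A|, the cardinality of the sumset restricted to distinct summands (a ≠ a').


Restricted sumset: A +̂ A = {a + a' : a ∈ A, a' ∈ A, a ≠ a'}.
Equivalently, take A + A and drop any sum 2a that is achievable ONLY as a + a for a ∈ A (i.e. sums representable only with equal summands).
Enumerate pairs (a, a') with a < a' (symmetric, so each unordered pair gives one sum; this covers all a ≠ a'):
  -2 + -1 = -3
  -2 + 0 = -2
  -2 + 1 = -1
  -2 + 6 = 4
  -2 + 8 = 6
  -2 + 10 = 8
  -1 + 0 = -1
  -1 + 1 = 0
  -1 + 6 = 5
  -1 + 8 = 7
  -1 + 10 = 9
  0 + 1 = 1
  0 + 6 = 6
  0 + 8 = 8
  0 + 10 = 10
  1 + 6 = 7
  1 + 8 = 9
  1 + 10 = 11
  6 + 8 = 14
  6 + 10 = 16
  8 + 10 = 18
Collected distinct sums: {-3, -2, -1, 0, 1, 4, 5, 6, 7, 8, 9, 10, 11, 14, 16, 18}
|A +̂ A| = 16
(Reference bound: |A +̂ A| ≥ 2|A| - 3 for |A| ≥ 2, with |A| = 7 giving ≥ 11.)

|A +̂ A| = 16


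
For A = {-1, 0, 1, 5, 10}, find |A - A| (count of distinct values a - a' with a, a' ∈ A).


A - A = {a - a' : a, a' ∈ A}; |A| = 5.
Bounds: 2|A|-1 ≤ |A - A| ≤ |A|² - |A| + 1, i.e. 9 ≤ |A - A| ≤ 21.
Note: 0 ∈ A - A always (from a - a). The set is symmetric: if d ∈ A - A then -d ∈ A - A.
Enumerate nonzero differences d = a - a' with a > a' (then include -d):
Positive differences: {1, 2, 4, 5, 6, 9, 10, 11}
Full difference set: {0} ∪ (positive diffs) ∪ (negative diffs).
|A - A| = 1 + 2·8 = 17 (matches direct enumeration: 17).

|A - A| = 17


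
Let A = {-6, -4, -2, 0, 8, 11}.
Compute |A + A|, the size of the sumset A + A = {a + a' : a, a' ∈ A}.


A + A = {a + a' : a, a' ∈ A}; |A| = 6.
General bounds: 2|A| - 1 ≤ |A + A| ≤ |A|(|A|+1)/2, i.e. 11 ≤ |A + A| ≤ 21.
Lower bound 2|A|-1 is attained iff A is an arithmetic progression.
Enumerate sums a + a' for a ≤ a' (symmetric, so this suffices):
a = -6: -6+-6=-12, -6+-4=-10, -6+-2=-8, -6+0=-6, -6+8=2, -6+11=5
a = -4: -4+-4=-8, -4+-2=-6, -4+0=-4, -4+8=4, -4+11=7
a = -2: -2+-2=-4, -2+0=-2, -2+8=6, -2+11=9
a = 0: 0+0=0, 0+8=8, 0+11=11
a = 8: 8+8=16, 8+11=19
a = 11: 11+11=22
Distinct sums: {-12, -10, -8, -6, -4, -2, 0, 2, 4, 5, 6, 7, 8, 9, 11, 16, 19, 22}
|A + A| = 18

|A + A| = 18
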